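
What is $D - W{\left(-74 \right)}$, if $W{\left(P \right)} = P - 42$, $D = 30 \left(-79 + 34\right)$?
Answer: $-1234$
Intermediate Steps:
$D = -1350$ ($D = 30 \left(-45\right) = -1350$)
$W{\left(P \right)} = -42 + P$ ($W{\left(P \right)} = P - 42 = -42 + P$)
$D - W{\left(-74 \right)} = -1350 - \left(-42 - 74\right) = -1350 - -116 = -1350 + 116 = -1234$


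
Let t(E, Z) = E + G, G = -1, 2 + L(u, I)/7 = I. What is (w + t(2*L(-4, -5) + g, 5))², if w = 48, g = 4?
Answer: 2209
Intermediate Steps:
L(u, I) = -14 + 7*I
t(E, Z) = -1 + E (t(E, Z) = E - 1 = -1 + E)
(w + t(2*L(-4, -5) + g, 5))² = (48 + (-1 + (2*(-14 + 7*(-5)) + 4)))² = (48 + (-1 + (2*(-14 - 35) + 4)))² = (48 + (-1 + (2*(-49) + 4)))² = (48 + (-1 + (-98 + 4)))² = (48 + (-1 - 94))² = (48 - 95)² = (-47)² = 2209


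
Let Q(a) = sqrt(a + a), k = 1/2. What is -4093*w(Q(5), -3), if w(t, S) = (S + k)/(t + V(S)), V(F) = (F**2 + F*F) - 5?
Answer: 266045/318 - 20465*sqrt(10)/318 ≈ 633.11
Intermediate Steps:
k = 1/2 ≈ 0.50000
V(F) = -5 + 2*F**2 (V(F) = (F**2 + F**2) - 5 = 2*F**2 - 5 = -5 + 2*F**2)
Q(a) = sqrt(2)*sqrt(a) (Q(a) = sqrt(2*a) = sqrt(2)*sqrt(a))
w(t, S) = (1/2 + S)/(-5 + t + 2*S**2) (w(t, S) = (S + 1/2)/(t + (-5 + 2*S**2)) = (1/2 + S)/(-5 + t + 2*S**2))
-4093*w(Q(5), -3) = -4093*(1/2 - 3)/(-5 + sqrt(2)*sqrt(5) + 2*(-3)**2) = -4093*(-5)/((-5 + sqrt(10) + 2*9)*2) = -4093*(-5)/((-5 + sqrt(10) + 18)*2) = -4093*(-5)/((13 + sqrt(10))*2) = -(-20465)/(2*(13 + sqrt(10))) = 20465/(2*(13 + sqrt(10)))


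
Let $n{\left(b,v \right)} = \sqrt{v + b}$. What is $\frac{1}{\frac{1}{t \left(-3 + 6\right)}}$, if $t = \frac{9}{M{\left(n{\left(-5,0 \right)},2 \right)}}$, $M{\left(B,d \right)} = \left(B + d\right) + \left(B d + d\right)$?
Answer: $\frac{108}{61} - \frac{81 i \sqrt{5}}{61} \approx 1.7705 - 2.9692 i$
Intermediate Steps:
$n{\left(b,v \right)} = \sqrt{b + v}$
$M{\left(B,d \right)} = B + 2 d + B d$ ($M{\left(B,d \right)} = \left(B + d\right) + \left(d + B d\right) = B + 2 d + B d$)
$t = \frac{9}{4 + 3 i \sqrt{5}}$ ($t = \frac{9}{\sqrt{-5 + 0} + 2 \cdot 2 + \sqrt{-5 + 0} \cdot 2} = \frac{9}{\sqrt{-5} + 4 + \sqrt{-5} \cdot 2} = \frac{9}{i \sqrt{5} + 4 + i \sqrt{5} \cdot 2} = \frac{9}{i \sqrt{5} + 4 + 2 i \sqrt{5}} = \frac{9}{4 + 3 i \sqrt{5}} \approx 0.59016 - 0.98973 i$)
$\frac{1}{\frac{1}{t \left(-3 + 6\right)}} = \frac{1}{\frac{1}{\left(\frac{36}{61} - \frac{27 i \sqrt{5}}{61}\right) \left(-3 + 6\right)}} = \frac{1}{\frac{1}{\left(\frac{36}{61} - \frac{27 i \sqrt{5}}{61}\right) 3}} = \frac{1}{\frac{1}{\frac{108}{61} - \frac{81 i \sqrt{5}}{61}}} = \frac{108}{61} - \frac{81 i \sqrt{5}}{61}$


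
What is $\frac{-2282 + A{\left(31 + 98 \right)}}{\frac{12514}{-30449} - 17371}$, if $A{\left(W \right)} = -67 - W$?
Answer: $\frac{25150874}{176314031} \approx 0.14265$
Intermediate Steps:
$\frac{-2282 + A{\left(31 + 98 \right)}}{\frac{12514}{-30449} - 17371} = \frac{-2282 - 196}{\frac{12514}{-30449} - 17371} = \frac{-2282 - 196}{12514 \left(- \frac{1}{30449}\right) - 17371} = \frac{-2282 - 196}{- \frac{12514}{30449} - 17371} = \frac{-2282 - 196}{- \frac{528942093}{30449}} = \left(-2478\right) \left(- \frac{30449}{528942093}\right) = \frac{25150874}{176314031}$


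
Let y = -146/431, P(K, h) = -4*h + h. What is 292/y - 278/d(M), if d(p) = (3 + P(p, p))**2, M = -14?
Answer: -1745828/2025 ≈ -862.14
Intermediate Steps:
P(K, h) = -3*h
d(p) = (3 - 3*p)**2
y = -146/431 (y = -146*1/431 = -146/431 ≈ -0.33875)
292/y - 278/d(M) = 292/(-146/431) - 278*1/(9*(-1 - 14)**2) = 292*(-431/146) - 278/(9*(-15)**2) = -862 - 278/(9*225) = -862 - 278/2025 = -1745828/2025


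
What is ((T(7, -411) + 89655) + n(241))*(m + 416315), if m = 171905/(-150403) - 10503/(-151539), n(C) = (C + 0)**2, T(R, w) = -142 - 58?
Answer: 466636391355671527728/7597306739 ≈ 6.1421e+10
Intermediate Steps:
T(R, w) = -200
n(C) = C**2
m = -8156876362/7597306739 (m = 171905*(-1/150403) - 10503*(-1/151539) = -171905/150403 + 3501/50513 = -8156876362/7597306739 ≈ -1.0737)
((T(7, -411) + 89655) + n(241))*(m + 416315) = ((-200 + 89655) + 241**2)*(-8156876362/7597306739 + 416315) = (89455 + 58081)*(3162864598170423/7597306739) = 147536*(3162864598170423/7597306739) = 466636391355671527728/7597306739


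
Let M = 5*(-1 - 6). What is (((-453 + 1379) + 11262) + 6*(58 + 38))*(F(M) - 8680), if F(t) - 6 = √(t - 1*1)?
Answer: -110714936 + 76584*I ≈ -1.1071e+8 + 76584.0*I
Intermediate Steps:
M = -35 (M = 5*(-7) = -35)
F(t) = 6 + √(-1 + t) (F(t) = 6 + √(t - 1*1) = 6 + √(t - 1) = 6 + √(-1 + t))
(((-453 + 1379) + 11262) + 6*(58 + 38))*(F(M) - 8680) = (((-453 + 1379) + 11262) + 6*(58 + 38))*((6 + √(-1 - 35)) - 8680) = ((926 + 11262) + 6*96)*((6 + √(-36)) - 8680) = (12188 + 576)*((6 + 6*I) - 8680) = 12764*(-8674 + 6*I) = -110714936 + 76584*I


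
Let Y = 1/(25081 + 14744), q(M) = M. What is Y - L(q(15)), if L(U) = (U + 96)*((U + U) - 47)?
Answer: 75149776/39825 ≈ 1887.0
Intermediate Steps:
Y = 1/39825 ≈ 2.5110e-5
L(U) = (-47 + 2*U)*(96 + U) (L(U) = (96 + U)*(2*U - 47) = (96 + U)*(-47 + 2*U) = (-47 + 2*U)*(96 + U))
Y - L(q(15)) = 1/39825 - (-4512 + 2*15² + 145*15) = 1/39825 - (-4512 + 2*225 + 2175) = 1/39825 - (-4512 + 450 + 2175) = 1/39825 - 1*(-1887) = 1/39825 + 1887 = 75149776/39825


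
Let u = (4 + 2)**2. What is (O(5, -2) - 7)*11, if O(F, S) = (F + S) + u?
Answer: 352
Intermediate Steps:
u = 36 (u = 6**2 = 36)
O(F, S) = 36 + F + S (O(F, S) = (F + S) + 36 = 36 + F + S)
(O(5, -2) - 7)*11 = ((36 + 5 - 2) - 7)*11 = (39 - 7)*11 = 32*11 = 352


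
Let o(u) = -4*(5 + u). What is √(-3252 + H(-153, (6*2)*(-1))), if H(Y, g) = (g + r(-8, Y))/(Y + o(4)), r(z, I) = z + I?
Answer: I*√12903555/63 ≈ 57.018*I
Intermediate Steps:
o(u) = -20 - 4*u
r(z, I) = I + z
H(Y, g) = (-8 + Y + g)/(-36 + Y) (H(Y, g) = (g + (Y - 8))/(Y + (-20 - 4*4)) = (g + (-8 + Y))/(Y + (-20 - 16)) = (-8 + Y + g)/(Y - 36) = (-8 + Y + g)/(-36 + Y))
√(-3252 + H(-153, (6*2)*(-1))) = √(-3252 + (-8 - 153 + (6*2)*(-1))/(-36 - 153)) = √(-3252 + (-8 - 153 + 12*(-1))/(-189)) = √(-3252 - (-8 - 153 - 12)/189) = √(-3252 - 1/189*(-173)) = √(-3252 + 173/189) = √(-614455/189) = I*√12903555/63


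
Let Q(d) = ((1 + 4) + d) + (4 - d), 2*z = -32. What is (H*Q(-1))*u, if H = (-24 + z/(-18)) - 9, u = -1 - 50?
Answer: 14739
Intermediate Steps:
z = -16 (z = (½)*(-32) = -16)
u = -51
Q(d) = 9 (Q(d) = (5 + d) + (4 - d) = 9)
H = -289/9 (H = (-24 - 16/(-18)) - 9 = (-24 - 16*(-1/18)) - 9 = (-24 + 8/9) - 9 = -208/9 - 9 = -289/9 ≈ -32.111)
(H*Q(-1))*u = -289/9*9*(-51) = -289*(-51) = 14739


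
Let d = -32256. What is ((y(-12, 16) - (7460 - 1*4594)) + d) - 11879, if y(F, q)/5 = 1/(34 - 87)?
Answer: -2491058/53 ≈ -47001.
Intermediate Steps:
y(F, q) = -5/53 (y(F, q) = 5/(34 - 87) = 5/(-53) = 5*(-1/53) = -5/53)
((y(-12, 16) - (7460 - 1*4594)) + d) - 11879 = ((-5/53 - (7460 - 1*4594)) - 32256) - 11879 = ((-5/53 - (7460 - 4594)) - 32256) - 11879 = ((-5/53 - 1*2866) - 32256) - 11879 = ((-5/53 - 2866) - 32256) - 11879 = (-151903/53 - 32256) - 11879 = -1861471/53 - 11879 = -2491058/53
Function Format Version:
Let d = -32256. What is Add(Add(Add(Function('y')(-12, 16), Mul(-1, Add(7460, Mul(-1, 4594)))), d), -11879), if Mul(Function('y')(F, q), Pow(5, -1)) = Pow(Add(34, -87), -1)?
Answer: Rational(-2491058, 53) ≈ -47001.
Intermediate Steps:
Function('y')(F, q) = Rational(-5, 53) (Function('y')(F, q) = Mul(5, Pow(Add(34, -87), -1)) = Mul(5, Pow(-53, -1)) = Mul(5, Rational(-1, 53)) = Rational(-5, 53))
Add(Add(Add(Function('y')(-12, 16), Mul(-1, Add(7460, Mul(-1, 4594)))), d), -11879) = Add(Add(Add(Rational(-5, 53), Mul(-1, Add(7460, Mul(-1, 4594)))), -32256), -11879) = Add(Add(Add(Rational(-5, 53), Mul(-1, Add(7460, -4594))), -32256), -11879) = Add(Add(Add(Rational(-5, 53), Mul(-1, 2866)), -32256), -11879) = Add(Add(Add(Rational(-5, 53), -2866), -32256), -11879) = Add(Add(Rational(-151903, 53), -32256), -11879) = Add(Rational(-1861471, 53), -11879) = Rational(-2491058, 53)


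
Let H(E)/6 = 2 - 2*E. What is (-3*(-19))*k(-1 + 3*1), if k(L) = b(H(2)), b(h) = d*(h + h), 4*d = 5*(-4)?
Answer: 6840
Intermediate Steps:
d = -5 (d = (5*(-4))/4 = (¼)*(-20) = -5)
H(E) = 12 - 12*E (H(E) = 6*(2 - 2*E) = 12 - 12*E)
b(h) = -10*h (b(h) = -5*(h + h) = -10*h)
k(L) = 120 (k(L) = -10*(12 - 12*2) = -10*(12 - 24) = -10*(-12) = 120)
(-3*(-19))*k(-1 + 3*1) = -3*(-19)*120 = 57*120 = 6840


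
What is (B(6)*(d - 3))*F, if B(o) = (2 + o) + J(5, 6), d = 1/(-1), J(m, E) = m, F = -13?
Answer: 676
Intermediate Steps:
d = -1
B(o) = 7 + o (B(o) = (2 + o) + 5 = 7 + o)
(B(6)*(d - 3))*F = ((7 + 6)*(-1 - 3))*(-13) = (13*(-4))*(-13) = -52*(-13) = 676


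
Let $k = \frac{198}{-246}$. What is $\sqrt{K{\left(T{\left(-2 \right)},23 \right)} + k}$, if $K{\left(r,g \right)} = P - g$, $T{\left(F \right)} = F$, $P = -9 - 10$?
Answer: $\frac{3 i \sqrt{7995}}{41} \approx 6.5425 i$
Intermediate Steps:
$P = -19$ ($P = -9 - 10 = -19$)
$k = - \frac{33}{41}$ ($k = 198 \left(- \frac{1}{246}\right) = - \frac{33}{41} \approx -0.80488$)
$K{\left(r,g \right)} = -19 - g$
$\sqrt{K{\left(T{\left(-2 \right)},23 \right)} + k} = \sqrt{\left(-19 - 23\right) - \frac{33}{41}} = \sqrt{-42 - \frac{33}{41}} = \sqrt{- \frac{1755}{41}} = \frac{3 i \sqrt{7995}}{41}$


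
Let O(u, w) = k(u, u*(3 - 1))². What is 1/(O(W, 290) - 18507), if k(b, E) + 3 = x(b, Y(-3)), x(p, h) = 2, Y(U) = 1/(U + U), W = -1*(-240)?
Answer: -1/18506 ≈ -5.4036e-5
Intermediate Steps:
W = 240
Y(U) = 1/(2*U)
k(b, E) = -1 (k(b, E) = -3 + 2 = -1)
O(u, w) = 1 (O(u, w) = (-1)² = 1)
1/(O(W, 290) - 18507) = 1/(1 - 18507) = 1/(-18506) = -1/18506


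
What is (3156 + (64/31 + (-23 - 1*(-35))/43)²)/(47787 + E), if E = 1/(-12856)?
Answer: 72220136347360/1091631172553519 ≈ 0.066158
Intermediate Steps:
E = -1/12856 ≈ -7.7785e-5
(3156 + (64/31 + (-23 - 1*(-35))/43)²)/(47787 + E) = (3156 + (64/31 + (-23 - 1*(-35))/43)²)/(47787 - 1/12856) = (3156 + (64*(1/31) + (-23 + 35)*(1/43))²)/(614349671/12856) = (3156 + (64/31 + 12*(1/43))²)*(12856/614349671) = (3156 + (64/31 + 12/43)²)*(12856/614349671) = (3156 + (3124/1333)²)*(12856/614349671) = (3156 + 9759376/1776889)*(12856/614349671) = (5617621060/1776889)*(12856/614349671) = 72220136347360/1091631172553519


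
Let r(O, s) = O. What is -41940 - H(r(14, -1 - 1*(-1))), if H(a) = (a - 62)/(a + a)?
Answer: -293568/7 ≈ -41938.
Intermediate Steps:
H(a) = (-62 + a)/(2*a) (H(a) = (-62 + a)/((2*a)) = (-62 + a)*(1/(2*a)) = (-62 + a)/(2*a))
-41940 - H(r(14, -1 - 1*(-1))) = -41940 - (-62 + 14)/(2*14) = -41940 - (-48)/(2*14) = -41940 - 1*(-12/7) = -41940 + 12/7 = -293568/7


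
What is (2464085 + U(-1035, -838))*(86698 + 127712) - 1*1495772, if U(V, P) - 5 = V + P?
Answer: 527922451198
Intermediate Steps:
U(V, P) = 5 + P + V (U(V, P) = 5 + (V + P) = 5 + (P + V) = 5 + P + V)
(2464085 + U(-1035, -838))*(86698 + 127712) - 1*1495772 = (2464085 + (5 - 838 - 1035))*(86698 + 127712) - 1*1495772 = (2464085 - 1868)*214410 - 1495772 = 2462217*214410 - 1495772 = 527923946970 - 1495772 = 527922451198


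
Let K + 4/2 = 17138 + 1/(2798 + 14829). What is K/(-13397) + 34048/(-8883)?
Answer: -1531937752453/299672978211 ≈ -5.1120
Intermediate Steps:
K = 302056273/17627 (K = -2 + (17138 + 1/(2798 + 14829)) = -2 + (17138 + 1/17627) = -2 + 302091527/17627 = 302056273/17627 ≈ 17136.)
K/(-13397) + 34048/(-8883) = (302056273/17627)/(-13397) + 34048/(-8883) = (302056273/17627)*(-1/13397) + 34048*(-1/8883) = -302056273/236148919 - 4864/1269 = -1531937752453/299672978211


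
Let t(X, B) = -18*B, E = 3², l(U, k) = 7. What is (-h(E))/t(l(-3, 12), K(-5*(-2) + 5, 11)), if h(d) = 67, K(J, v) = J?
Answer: 67/270 ≈ 0.24815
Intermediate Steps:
E = 9
(-h(E))/t(l(-3, 12), K(-5*(-2) + 5, 11)) = (-1*67)/((-18*(-5*(-2) + 5))) = -67*(-1/(18*(10 + 5))) = -67/((-18*15)) = -67/(-270) = -67*(-1/270) = 67/270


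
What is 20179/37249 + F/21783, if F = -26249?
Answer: -538189844/811394967 ≈ -0.66329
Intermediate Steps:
20179/37249 + F/21783 = 20179/37249 - 26249/21783 = -538189844/811394967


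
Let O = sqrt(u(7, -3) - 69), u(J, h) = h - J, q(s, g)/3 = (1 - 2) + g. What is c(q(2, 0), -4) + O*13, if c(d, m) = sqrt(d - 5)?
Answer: I*(2*sqrt(2) + 13*sqrt(79)) ≈ 118.38*I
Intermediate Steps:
q(s, g) = -3 + 3*g (q(s, g) = 3*((1 - 2) + g) = 3*(-1 + g) = -3 + 3*g)
c(d, m) = sqrt(-5 + d)
O = I*sqrt(79) (O = sqrt((-3 - 1*7) - 69) = sqrt((-3 - 7) - 69) = sqrt(-10 - 69) = sqrt(-79) = I*sqrt(79) ≈ 8.8882*I)
c(q(2, 0), -4) + O*13 = sqrt(-5 + (-3 + 3*0)) + (I*sqrt(79))*13 = sqrt(-5 + (-3 + 0)) + 13*I*sqrt(79) = sqrt(-5 - 3) + 13*I*sqrt(79) = sqrt(-8) + 13*I*sqrt(79) = 2*I*sqrt(2) + 13*I*sqrt(79)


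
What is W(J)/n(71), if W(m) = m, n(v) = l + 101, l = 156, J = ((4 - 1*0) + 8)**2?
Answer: 144/257 ≈ 0.56031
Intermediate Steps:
J = 144 (J = ((4 + 0) + 8)**2 = (4 + 8)**2 = 12**2 = 144)
n(v) = 257 (n(v) = 156 + 101 = 257)
W(J)/n(71) = 144/257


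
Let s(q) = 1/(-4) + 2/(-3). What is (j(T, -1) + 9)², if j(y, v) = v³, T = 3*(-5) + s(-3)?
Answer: 64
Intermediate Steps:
s(q) = -11/12 (s(q) = 1*(-¼) + 2*(-⅓) = -¼ - ⅔ = -11/12)
T = -191/12 (T = 3*(-5) - 11/12 = -15 - 11/12 = -191/12 ≈ -15.917)
(j(T, -1) + 9)² = ((-1)³ + 9)² = (-1 + 9)² = 8² = 64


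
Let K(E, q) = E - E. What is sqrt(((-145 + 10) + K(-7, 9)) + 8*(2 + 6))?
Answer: I*sqrt(71) ≈ 8.4261*I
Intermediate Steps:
K(E, q) = 0
sqrt(((-145 + 10) + K(-7, 9)) + 8*(2 + 6)) = sqrt(((-145 + 10) + 0) + 8*(2 + 6)) = sqrt((-135 + 0) + 8*8) = sqrt(-135 + 64) = sqrt(-71) = I*sqrt(71)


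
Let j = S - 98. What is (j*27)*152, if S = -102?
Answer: -820800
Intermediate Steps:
j = -200 (j = -102 - 98 = -200)
(j*27)*152 = -200*27*152 = -5400*152 = -820800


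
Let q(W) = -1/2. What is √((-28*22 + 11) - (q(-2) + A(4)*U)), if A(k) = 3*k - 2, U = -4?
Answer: I*√2258/2 ≈ 23.759*I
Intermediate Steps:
q(W) = -½ (q(W) = -1*½ = -½)
A(k) = -2 + 3*k
√((-28*22 + 11) - (q(-2) + A(4)*U)) = √((-28*22 + 11) - (-½ + (-2 + 3*4)*(-4))) = √((-616 + 11) - (-½ + (-2 + 12)*(-4))) = √(-605 - (-½ + 10*(-4))) = √(-605 - (-½ - 40)) = √(-605 - 1*(-81/2)) = √(-605 + 81/2) = √(-1129/2) = I*√2258/2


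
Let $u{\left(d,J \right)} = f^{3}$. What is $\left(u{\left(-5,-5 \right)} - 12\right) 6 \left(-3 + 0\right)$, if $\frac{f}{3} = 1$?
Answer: $-270$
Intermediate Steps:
$f = 3$ ($f = 3 \cdot 1 = 3$)
$u{\left(d,J \right)} = 27$ ($u{\left(d,J \right)} = 3^{3} = 27$)
$\left(u{\left(-5,-5 \right)} - 12\right) 6 \left(-3 + 0\right) = \left(27 - 12\right) 6 \left(-3 + 0\right) = 15 \cdot 6 \left(-3\right) = 15 \left(-18\right) = -270$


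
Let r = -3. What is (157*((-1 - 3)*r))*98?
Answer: 184632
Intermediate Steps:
(157*((-1 - 3)*r))*98 = (157*((-1 - 3)*(-3)))*98 = (157*(-4*(-3)))*98 = (157*12)*98 = 1884*98 = 184632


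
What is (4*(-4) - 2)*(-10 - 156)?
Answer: 2988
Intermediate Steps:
(4*(-4) - 2)*(-10 - 156) = (-16 - 2)*(-166) = -18*(-166) = 2988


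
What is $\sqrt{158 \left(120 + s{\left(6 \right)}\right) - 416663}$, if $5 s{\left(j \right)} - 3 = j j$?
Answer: $\frac{i \sqrt{9911765}}{5} \approx 629.66 i$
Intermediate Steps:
$s{\left(j \right)} = \frac{3}{5} + \frac{j^{2}}{5}$ ($s{\left(j \right)} = \frac{3}{5} + \frac{j j}{5} = \frac{3}{5} + \frac{j^{2}}{5}$)
$\sqrt{158 \left(120 + s{\left(6 \right)}\right) - 416663} = \sqrt{158 \left(120 + \left(\frac{3}{5} + \frac{6^{2}}{5}\right)\right) - 416663} = \sqrt{158 \left(120 + \left(\frac{3}{5} + \frac{1}{5} \cdot 36\right)\right) - 416663} = \sqrt{158 \left(120 + \left(\frac{3}{5} + \frac{36}{5}\right)\right) - 416663} = \sqrt{158 \left(120 + \frac{39}{5}\right) - 416663} = \sqrt{158 \cdot \frac{639}{5} - 416663} = \sqrt{\frac{100962}{5} - 416663} = \sqrt{- \frac{1982353}{5}} = \frac{i \sqrt{9911765}}{5}$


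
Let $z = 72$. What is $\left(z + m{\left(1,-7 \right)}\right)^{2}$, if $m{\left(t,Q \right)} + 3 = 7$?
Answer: $5776$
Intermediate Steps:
$m{\left(t,Q \right)} = 4$ ($m{\left(t,Q \right)} = -3 + 7 = 4$)
$\left(z + m{\left(1,-7 \right)}\right)^{2} = \left(72 + 4\right)^{2} = 76^{2} = 5776$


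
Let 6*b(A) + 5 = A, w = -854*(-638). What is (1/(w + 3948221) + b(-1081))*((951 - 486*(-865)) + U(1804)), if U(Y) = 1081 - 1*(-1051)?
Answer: -344387813134276/4493073 ≈ -7.6649e+7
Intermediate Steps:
w = 544852
b(A) = -⅚ + A/6
U(Y) = 2132 (U(Y) = 1081 + 1051 = 2132)
(1/(w + 3948221) + b(-1081))*((951 - 486*(-865)) + U(1804)) = (1/(544852 + 3948221) + (-⅚ + (⅙)*(-1081)))*((951 - 486*(-865)) + 2132) = (1/4493073 + (-⅚ - 1081/6))*((951 + 420390) + 2132) = (1/4493073 - 181)*(421341 + 2132) = -813246212/4493073*423473 = -344387813134276/4493073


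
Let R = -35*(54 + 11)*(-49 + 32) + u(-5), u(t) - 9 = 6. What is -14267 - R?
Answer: -52957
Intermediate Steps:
u(t) = 15 (u(t) = 9 + 6 = 15)
R = 38690 (R = -35*(54 + 11)*(-49 + 32) + 15 = -2275*(-17) + 15 = -35*(-1105) + 15 = 38675 + 15 = 38690)
-14267 - R = -14267 - 1*38690 = -14267 - 38690 = -52957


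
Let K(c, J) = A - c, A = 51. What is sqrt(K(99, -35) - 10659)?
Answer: I*sqrt(10707) ≈ 103.47*I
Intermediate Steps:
K(c, J) = 51 - c
sqrt(K(99, -35) - 10659) = sqrt((51 - 1*99) - 10659) = sqrt((51 - 99) - 10659) = sqrt(-48 - 10659) = sqrt(-10707) = I*sqrt(10707)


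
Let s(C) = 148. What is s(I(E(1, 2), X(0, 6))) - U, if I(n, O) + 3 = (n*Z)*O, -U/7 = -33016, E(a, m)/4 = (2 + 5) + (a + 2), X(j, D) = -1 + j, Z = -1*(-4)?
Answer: -230964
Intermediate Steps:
Z = 4
E(a, m) = 36 + 4*a (E(a, m) = 4*((2 + 5) + (a + 2)) = 4*(7 + (2 + a)) = 4*(9 + a) = 36 + 4*a)
U = 231112 (U = -7*(-33016) = 231112)
I(n, O) = -3 + 4*O*n (I(n, O) = -3 + (n*4)*O = -3 + (4*n)*O = -3 + 4*O*n)
s(I(E(1, 2), X(0, 6))) - U = 148 - 1*231112 = 148 - 231112 = -230964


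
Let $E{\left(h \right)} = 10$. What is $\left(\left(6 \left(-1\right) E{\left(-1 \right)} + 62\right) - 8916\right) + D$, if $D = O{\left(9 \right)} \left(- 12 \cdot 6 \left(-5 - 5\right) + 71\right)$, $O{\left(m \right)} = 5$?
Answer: $-4959$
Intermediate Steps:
$D = 3955$ ($D = 5 \left(- 12 \cdot 6 \left(-5 - 5\right) + 71\right) = 5 \left(- 12 \cdot 6 \left(-10\right) + 71\right) = 5 \left(\left(-12\right) \left(-60\right) + 71\right) = 5 \left(720 + 71\right) = 5 \cdot 791 = 3955$)
$\left(\left(6 \left(-1\right) E{\left(-1 \right)} + 62\right) - 8916\right) + D = \left(\left(6 \left(-1\right) 10 + 62\right) - 8916\right) + 3955 = \left(\left(\left(-6\right) 10 + 62\right) - 8916\right) + 3955 = \left(\left(-60 + 62\right) - 8916\right) + 3955 = \left(2 - 8916\right) + 3955 = -8914 + 3955 = -4959$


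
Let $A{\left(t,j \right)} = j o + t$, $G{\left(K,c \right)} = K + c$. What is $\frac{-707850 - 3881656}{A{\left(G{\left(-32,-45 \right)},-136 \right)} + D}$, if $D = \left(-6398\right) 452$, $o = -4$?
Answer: $\frac{4589506}{2891429} \approx 1.5873$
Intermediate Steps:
$D = -2891896$
$A{\left(t,j \right)} = t - 4 j$ ($A{\left(t,j \right)} = j \left(-4\right) + t = - 4 j + t = t - 4 j$)
$\frac{-707850 - 3881656}{A{\left(G{\left(-32,-45 \right)},-136 \right)} + D} = \frac{-707850 - 3881656}{\left(\left(-32 - 45\right) - -544\right) - 2891896} = - \frac{4589506}{\left(-77 + 544\right) - 2891896} = - \frac{4589506}{467 - 2891896} = - \frac{4589506}{-2891429} = \left(-4589506\right) \left(- \frac{1}{2891429}\right) = \frac{4589506}{2891429}$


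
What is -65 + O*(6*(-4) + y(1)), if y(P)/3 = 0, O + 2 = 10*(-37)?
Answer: 8863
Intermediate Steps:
O = -372 (O = -2 + 10*(-37) = -2 - 370 = -372)
y(P) = 0 (y(P) = 3*0 = 0)
-65 + O*(6*(-4) + y(1)) = -65 - 372*(6*(-4) + 0) = -65 - 372*(-24 + 0) = -65 - 372*(-24) = -65 + 8928 = 8863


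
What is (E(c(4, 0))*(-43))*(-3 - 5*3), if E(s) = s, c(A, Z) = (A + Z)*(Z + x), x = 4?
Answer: 12384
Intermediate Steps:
c(A, Z) = (4 + Z)*(A + Z) (c(A, Z) = (A + Z)*(Z + 4) = (A + Z)*(4 + Z) = (4 + Z)*(A + Z))
(E(c(4, 0))*(-43))*(-3 - 5*3) = ((0² + 4*4 + 4*0 + 4*0)*(-43))*(-3 - 5*3) = ((0 + 16 + 0 + 0)*(-43))*(-3 - 15) = (16*(-43))*(-18) = -688*(-18) = 12384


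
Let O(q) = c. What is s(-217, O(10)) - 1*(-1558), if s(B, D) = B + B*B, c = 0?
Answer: 48430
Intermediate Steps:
O(q) = 0
s(B, D) = B + B**2
s(-217, O(10)) - 1*(-1558) = -217*(1 - 217) - 1*(-1558) = -217*(-216) + 1558 = 46872 + 1558 = 48430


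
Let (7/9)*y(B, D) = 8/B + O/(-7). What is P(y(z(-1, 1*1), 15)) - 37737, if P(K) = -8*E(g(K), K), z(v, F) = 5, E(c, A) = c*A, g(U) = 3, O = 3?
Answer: -9254421/245 ≈ -37773.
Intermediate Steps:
E(c, A) = A*c
y(B, D) = -27/49 + 72/(7*B) (y(B, D) = 9*(8/B + 3/(-7))/7 = 9*(8/B + 3*(-⅐))/7 = 9*(8/B - 3/7)/7 = 9*(-3/7 + 8/B)/7 = -27/49 + 72/(7*B))
P(K) = -24*K (P(K) = -8*K*3 = -24*K)
P(y(z(-1, 1*1), 15)) - 37737 = -216*(56 - 3*5)/(49*5) - 37737 = -216*(56 - 15)/(49*5) - 37737 = -216*41/(49*5) - 37737 = -24*369/245 - 37737 = -8856/245 - 37737 = -9254421/245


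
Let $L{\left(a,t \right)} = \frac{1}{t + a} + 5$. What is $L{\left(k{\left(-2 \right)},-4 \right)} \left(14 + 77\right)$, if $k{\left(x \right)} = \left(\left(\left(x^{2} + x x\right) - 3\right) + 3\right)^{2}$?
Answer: $\frac{27391}{60} \approx 456.52$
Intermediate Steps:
$k{\left(x \right)} = 4 x^{4}$ ($k{\left(x \right)} = \left(\left(\left(x^{2} + x^{2}\right) - 3\right) + 3\right)^{2} = \left(\left(2 x^{2} - 3\right) + 3\right)^{2} = \left(\left(-3 + 2 x^{2}\right) + 3\right)^{2} = \left(2 x^{2}\right)^{2} = 4 x^{4}$)
$L{\left(a,t \right)} = 5 + \frac{1}{a + t}$ ($L{\left(a,t \right)} = \frac{1}{a + t} + 5 = 5 + \frac{1}{a + t}$)
$L{\left(k{\left(-2 \right)},-4 \right)} \left(14 + 77\right) = \frac{1 + 5 \cdot 4 \left(-2\right)^{4} + 5 \left(-4\right)}{4 \left(-2\right)^{4} - 4} \left(14 + 77\right) = \frac{1 + 5 \cdot 4 \cdot 16 - 20}{4 \cdot 16 - 4} \cdot 91 = \frac{1 + 5 \cdot 64 - 20}{64 - 4} \cdot 91 = \frac{1 + 320 - 20}{60} \cdot 91 = \frac{1}{60} \cdot 301 \cdot 91 = \frac{301}{60} \cdot 91 = \frac{27391}{60}$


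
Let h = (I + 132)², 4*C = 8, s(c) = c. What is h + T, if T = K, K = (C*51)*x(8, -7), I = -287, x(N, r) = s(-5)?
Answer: 23515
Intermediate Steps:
C = 2 (C = (¼)*8 = 2)
x(N, r) = -5
K = -510 (K = (2*51)*(-5) = 102*(-5) = -510)
h = 24025 (h = (-287 + 132)² = (-155)² = 24025)
T = -510
h + T = 24025 - 510 = 23515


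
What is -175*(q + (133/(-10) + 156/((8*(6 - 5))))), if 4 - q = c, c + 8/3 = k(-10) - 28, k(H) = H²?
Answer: 31045/3 ≈ 10348.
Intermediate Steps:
c = 208/3 (c = -8/3 + ((-10)² - 28) = -8/3 + (100 - 28) = -8/3 + 72 = 208/3 ≈ 69.333)
q = -196/3 (q = 4 - 1*208/3 = 4 - 208/3 = -196/3 ≈ -65.333)
-175*(q + (133/(-10) + 156/((8*(6 - 5))))) = -175*(-196/3 + (133/(-10) + 156/((8*(6 - 5))))) = -175*(-196/3 + (133*(-⅒) + 156/((8*1)))) = -175*(-196/3 + (-133/10 + 156/8)) = -175*(-196/3 + (-133/10 + 156*(⅛))) = -175*(-196/3 + (-133/10 + 39/2)) = -175*(-196/3 + 31/5) = -175*(-887/15) = 31045/3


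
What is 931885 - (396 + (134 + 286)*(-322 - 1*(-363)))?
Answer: 914269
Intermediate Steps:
931885 - (396 + (134 + 286)*(-322 - 1*(-363))) = 931885 - (396 + 420*(-322 + 363)) = 931885 - (396 + 420*41) = 931885 - (396 + 17220) = 931885 - 1*17616 = 931885 - 17616 = 914269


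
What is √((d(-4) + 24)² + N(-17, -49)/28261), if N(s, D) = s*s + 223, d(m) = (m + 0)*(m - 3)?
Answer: 4*√134978520801/28261 ≈ 52.000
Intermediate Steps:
d(m) = m*(-3 + m)
N(s, D) = 223 + s² (N(s, D) = s² + 223 = 223 + s²)
√((d(-4) + 24)² + N(-17, -49)/28261) = √((-4*(-3 - 4) + 24)² + (223 + (-17)²)/28261) = √((-4*(-7) + 24)² + (223 + 289)*(1/28261)) = √((28 + 24)² + 512*(1/28261)) = √(52² + 512/28261) = √(2704 + 512/28261) = √(76418256/28261) = 4*√134978520801/28261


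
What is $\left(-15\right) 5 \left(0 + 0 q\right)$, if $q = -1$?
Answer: $0$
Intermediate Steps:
$\left(-15\right) 5 \left(0 + 0 q\right) = \left(-15\right) 5 \left(0 + 0 \left(-1\right)\right) = - 75 \left(0 + 0\right) = \left(-75\right) 0 = 0$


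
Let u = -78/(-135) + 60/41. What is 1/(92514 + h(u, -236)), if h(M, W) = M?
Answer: 1845/170692096 ≈ 1.0809e-5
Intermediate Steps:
u = 3766/1845 (u = -78*(-1/135) + 60*(1/41) = 26/45 + 60/41 = 3766/1845 ≈ 2.0412)
1/(92514 + h(u, -236)) = 1/(92514 + 3766/1845) = 1/(170692096/1845) = 1845/170692096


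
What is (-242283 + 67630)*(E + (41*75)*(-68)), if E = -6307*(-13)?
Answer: 22199968177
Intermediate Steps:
E = 81991
(-242283 + 67630)*(E + (41*75)*(-68)) = (-242283 + 67630)*(81991 + (41*75)*(-68)) = -174653*(81991 + 3075*(-68)) = -174653*(81991 - 209100) = -174653*(-127109) = 22199968177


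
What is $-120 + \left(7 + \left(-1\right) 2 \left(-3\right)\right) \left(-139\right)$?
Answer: $-1927$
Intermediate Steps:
$-120 + \left(7 + \left(-1\right) 2 \left(-3\right)\right) \left(-139\right) = -120 + \left(7 - -6\right) \left(-139\right) = -120 + \left(7 + 6\right) \left(-139\right) = -120 + 13 \left(-139\right) = -120 - 1807 = -1927$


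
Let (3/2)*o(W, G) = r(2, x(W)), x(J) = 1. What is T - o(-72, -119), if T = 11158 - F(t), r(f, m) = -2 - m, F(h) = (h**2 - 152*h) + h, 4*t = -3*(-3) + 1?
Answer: 46125/4 ≈ 11531.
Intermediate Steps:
t = 5/2 (t = (-3*(-3) + 1)/4 = (9 + 1)/4 = (1/4)*10 = 5/2 ≈ 2.5000)
F(h) = h**2 - 151*h
o(W, G) = -2 (o(W, G) = 2*(-2 - 1*1)/3 = 2*(-2 - 1)/3 = (2/3)*(-3) = -2)
T = 46117/4 (T = 11158 - 5*(-151 + 5/2)/2 = 11158 - 5*(-297)/(2*2) = 11158 - 1*(-1485/4) = 11158 + 1485/4 = 46117/4 ≈ 11529.)
T - o(-72, -119) = 46117/4 - 1*(-2) = 46117/4 + 2 = 46125/4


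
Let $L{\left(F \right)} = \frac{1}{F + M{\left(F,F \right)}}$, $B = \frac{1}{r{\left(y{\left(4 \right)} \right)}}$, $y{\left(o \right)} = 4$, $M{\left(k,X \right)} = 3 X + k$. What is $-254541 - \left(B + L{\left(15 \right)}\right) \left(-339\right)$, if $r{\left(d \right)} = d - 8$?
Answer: $- \frac{25462123}{100} \approx -2.5462 \cdot 10^{5}$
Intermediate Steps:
$M{\left(k,X \right)} = k + 3 X$
$r{\left(d \right)} = -8 + d$
$B = - \frac{1}{4}$ ($B = \frac{1}{-8 + 4} = \frac{1}{-4} = - \frac{1}{4} \approx -0.25$)
$L{\left(F \right)} = \frac{1}{5 F}$ ($L{\left(F \right)} = \frac{1}{F + \left(F + 3 F\right)} = \frac{1}{F + 4 F} = \frac{1}{5 F}$)
$-254541 - \left(B + L{\left(15 \right)}\right) \left(-339\right) = -254541 - \left(- \frac{1}{4} + \frac{1}{5 \cdot 15}\right) \left(-339\right) = -254541 - \left(- \frac{1}{4} + \frac{1}{5} \cdot \frac{1}{15}\right) \left(-339\right) = -254541 - \left(- \frac{1}{4} + \frac{1}{75}\right) \left(-339\right) = -254541 - \left(- \frac{71}{300}\right) \left(-339\right) = -254541 - \frac{8023}{100} = - \frac{25462123}{100}$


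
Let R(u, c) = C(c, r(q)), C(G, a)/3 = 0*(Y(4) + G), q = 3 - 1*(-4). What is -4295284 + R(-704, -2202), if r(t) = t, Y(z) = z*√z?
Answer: -4295284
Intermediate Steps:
q = 7 (q = 3 + 4 = 7)
Y(z) = z^(3/2)
C(G, a) = 0 (C(G, a) = 3*(0*(4^(3/2) + G)) = 3*(0*(8 + G)) = 3*0 = 0)
R(u, c) = 0
-4295284 + R(-704, -2202) = -4295284 + 0 = -4295284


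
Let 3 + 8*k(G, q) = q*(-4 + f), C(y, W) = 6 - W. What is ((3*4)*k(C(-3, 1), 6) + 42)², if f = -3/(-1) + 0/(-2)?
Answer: 3249/4 ≈ 812.25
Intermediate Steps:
f = 3 (f = -3*(-1) + 0*(-½) = 3 + 0 = 3)
k(G, q) = -3/8 - q/8 (k(G, q) = -3/8 + (q*(-4 + 3))/8 = -3/8 + (q*(-1))/8 = -3/8 + (-q)/8 = -3/8 - q/8)
((3*4)*k(C(-3, 1), 6) + 42)² = ((3*4)*(-3/8 - ⅛*6) + 42)² = (12*(-3/8 - ¾) + 42)² = (12*(-9/8) + 42)² = (-27/2 + 42)² = (57/2)² = 3249/4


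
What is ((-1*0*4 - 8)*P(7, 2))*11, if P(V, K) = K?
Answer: -176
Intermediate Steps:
((-1*0*4 - 8)*P(7, 2))*11 = ((-1*0*4 - 8)*2)*11 = ((0*4 - 8)*2)*11 = ((0 - 8)*2)*11 = -8*2*11 = -16*11 = -176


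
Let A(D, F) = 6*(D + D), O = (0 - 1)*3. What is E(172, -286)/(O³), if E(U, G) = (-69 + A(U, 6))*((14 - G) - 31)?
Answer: -178885/9 ≈ -19876.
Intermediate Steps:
O = -3 (O = -1*3 = -3)
A(D, F) = 12*D (A(D, F) = 6*(2*D) = 12*D)
E(U, G) = (-69 + 12*U)*(-17 - G) (E(U, G) = (-69 + 12*U)*((14 - G) - 31) = (-69 + 12*U)*(-17 - G))
E(172, -286)/(O³) = (1173 - 204*172 + 69*(-286) - 12*(-286)*172)/((-3)³) = (1173 - 35088 - 19734 + 590304)/(-27) = 536655*(-1/27) = -178885/9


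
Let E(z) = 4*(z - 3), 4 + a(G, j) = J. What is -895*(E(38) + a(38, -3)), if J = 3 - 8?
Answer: -117245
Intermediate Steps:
J = -5
a(G, j) = -9 (a(G, j) = -4 - 5 = -9)
E(z) = -12 + 4*z (E(z) = 4*(-3 + z) = -12 + 4*z)
-895*(E(38) + a(38, -3)) = -895*((-12 + 4*38) - 9) = -895*((-12 + 152) - 9) = -895*(140 - 9) = -895*131 = -117245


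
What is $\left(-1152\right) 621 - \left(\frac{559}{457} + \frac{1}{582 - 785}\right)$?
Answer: $- \frac{66367744252}{92771} \approx -7.1539 \cdot 10^{5}$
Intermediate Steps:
$\left(-1152\right) 621 - \left(\frac{559}{457} + \frac{1}{582 - 785}\right) = -715392 + \left(559 \left(- \frac{1}{457}\right) - \frac{1}{-203}\right) = -715392 - \frac{113020}{92771} = - \frac{66367744252}{92771}$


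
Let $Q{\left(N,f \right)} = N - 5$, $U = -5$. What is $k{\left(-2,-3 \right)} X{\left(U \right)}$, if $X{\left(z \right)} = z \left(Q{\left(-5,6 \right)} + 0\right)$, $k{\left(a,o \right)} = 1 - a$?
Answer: $150$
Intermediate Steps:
$Q{\left(N,f \right)} = -5 + N$
$X{\left(z \right)} = - 10 z$ ($X{\left(z \right)} = z \left(\left(-5 - 5\right) + 0\right) = z \left(-10 + 0\right) = z \left(-10\right) = - 10 z$)
$k{\left(-2,-3 \right)} X{\left(U \right)} = \left(1 - -2\right) \left(\left(-10\right) \left(-5\right)\right) = \left(1 + 2\right) 50 = 3 \cdot 50 = 150$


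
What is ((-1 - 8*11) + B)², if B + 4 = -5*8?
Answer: 17689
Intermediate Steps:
B = -44 (B = -4 - 5*8 = -4 - 40 = -44)
((-1 - 8*11) + B)² = ((-1 - 8*11) - 44)² = ((-1 - 88) - 44)² = (-89 - 44)² = (-133)² = 17689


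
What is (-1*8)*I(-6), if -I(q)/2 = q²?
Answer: 576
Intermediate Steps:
I(q) = -2*q²
(-1*8)*I(-6) = (-1*8)*(-2*(-6)²) = -(-16)*36 = -8*(-72) = 576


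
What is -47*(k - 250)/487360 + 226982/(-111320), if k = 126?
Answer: -687332341/339080720 ≈ -2.0270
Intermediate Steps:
-47*(k - 250)/487360 + 226982/(-111320) = -47*(126 - 250)/487360 + 226982/(-111320) = -47*(-124)*(1/487360) + 226982*(-1/111320) = 5828*(1/487360) - 113491/55660 = 1457/121840 - 113491/55660 = -687332341/339080720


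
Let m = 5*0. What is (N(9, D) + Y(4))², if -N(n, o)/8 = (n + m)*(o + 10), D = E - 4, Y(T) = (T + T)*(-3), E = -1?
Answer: 147456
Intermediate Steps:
m = 0
Y(T) = -6*T (Y(T) = (2*T)*(-3) = -6*T)
D = -5 (D = -1 - 4 = -5)
N(n, o) = -8*n*(10 + o) (N(n, o) = -8*(n + 0)*(o + 10) = -8*n*(10 + o))
(N(9, D) + Y(4))² = (8*9*(-10 - 1*(-5)) - 6*4)² = (8*9*(-10 + 5) - 24)² = (8*9*(-5) - 24)² = (-360 - 24)² = (-384)² = 147456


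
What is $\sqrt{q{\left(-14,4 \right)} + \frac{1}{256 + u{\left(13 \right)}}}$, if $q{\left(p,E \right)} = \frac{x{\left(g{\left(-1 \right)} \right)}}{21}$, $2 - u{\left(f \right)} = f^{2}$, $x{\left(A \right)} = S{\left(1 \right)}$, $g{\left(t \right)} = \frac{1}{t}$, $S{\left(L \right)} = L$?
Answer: $\frac{\sqrt{205590}}{1869} \approx 0.2426$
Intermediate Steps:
$x{\left(A \right)} = 1$
$u{\left(f \right)} = 2 - f^{2}$
$q{\left(p,E \right)} = \frac{1}{21}$ ($q{\left(p,E \right)} = 1 \cdot \frac{1}{21} = \frac{1}{21}$)
$\sqrt{q{\left(-14,4 \right)} + \frac{1}{256 + u{\left(13 \right)}}} = \sqrt{\frac{1}{21} + \frac{1}{256 + \left(2 - 13^{2}\right)}} = \sqrt{\frac{1}{21} + \frac{1}{256 + \left(2 - 169\right)}} = \sqrt{\frac{1}{21} + \frac{1}{256 - 167}} = \sqrt{\frac{1}{21} + \frac{1}{89}} = \sqrt{\frac{110}{1869}} = \frac{\sqrt{205590}}{1869}$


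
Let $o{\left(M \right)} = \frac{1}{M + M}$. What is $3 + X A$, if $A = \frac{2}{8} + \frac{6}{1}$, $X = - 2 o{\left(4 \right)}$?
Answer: $\frac{23}{16} \approx 1.4375$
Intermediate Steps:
$o{\left(M \right)} = \frac{1}{2 M}$
$X = - \frac{1}{4}$ ($X = - 2 \frac{1}{2 \cdot 4} = - 2 \cdot \frac{1}{2} \cdot \frac{1}{4} = \left(-2\right) \frac{1}{8} = - \frac{1}{4} \approx -0.25$)
$A = \frac{25}{4}$ ($A = 2 \cdot \frac{1}{8} + 6 \cdot 1 = \frac{1}{4} + 6 = \frac{25}{4} \approx 6.25$)
$3 + X A = 3 - \frac{25}{16} = \frac{23}{16}$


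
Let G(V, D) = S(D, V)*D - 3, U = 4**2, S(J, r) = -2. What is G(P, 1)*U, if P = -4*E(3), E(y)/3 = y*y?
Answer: -80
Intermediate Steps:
E(y) = 3*y**2 (E(y) = 3*(y*y) = 3*y**2)
P = -108 (P = -12*3**2 = -12*9 = -4*27 = -108)
U = 16
G(V, D) = -3 - 2*D (G(V, D) = -2*D - 3 = -3 - 2*D)
G(P, 1)*U = (-3 - 2*1)*16 = (-3 - 2)*16 = -5*16 = -80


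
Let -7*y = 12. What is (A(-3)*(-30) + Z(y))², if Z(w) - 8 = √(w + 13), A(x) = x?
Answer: (686 + √553)²/49 ≈ 10274.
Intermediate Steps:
y = -12/7 (y = -⅐*12 = -12/7 ≈ -1.7143)
Z(w) = 8 + √(13 + w) (Z(w) = 8 + √(w + 13) = 8 + √(13 + w))
(A(-3)*(-30) + Z(y))² = (-3*(-30) + (8 + √(13 - 12/7)))² = (90 + (8 + √(79/7)))² = (90 + (8 + √553/7))² = (98 + √553/7)²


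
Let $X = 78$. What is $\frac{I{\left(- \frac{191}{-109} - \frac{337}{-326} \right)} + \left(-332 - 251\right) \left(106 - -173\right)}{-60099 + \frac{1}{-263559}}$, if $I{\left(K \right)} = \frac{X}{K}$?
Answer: $\frac{4243328546491269}{1568107762225658} \approx 2.706$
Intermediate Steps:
$I{\left(K \right)} = \frac{78}{K}$
$\frac{I{\left(- \frac{191}{-109} - \frac{337}{-326} \right)} + \left(-332 - 251\right) \left(106 - -173\right)}{-60099 + \frac{1}{-263559}} = \frac{\frac{78}{- \frac{191}{-109} - \frac{337}{-326}} + \left(-332 - 251\right) \left(106 - -173\right)}{-60099 + \frac{1}{-263559}} = \frac{\frac{78}{\left(-191\right) \left(- \frac{1}{109}\right) - - \frac{337}{326}} - 583 \left(106 + 173\right)}{-60099 - \frac{1}{263559}} = \frac{\frac{78}{\frac{191}{109} + \frac{337}{326}} - 162657}{- \frac{15839632342}{263559}} = \left(\frac{78}{\frac{98999}{35534}} - 162657\right) \left(- \frac{263559}{15839632342}\right) = \left(78 \cdot \frac{35534}{98999} - 162657\right) \left(- \frac{263559}{15839632342}\right) = \left(\frac{2771652}{98999} - 162657\right) \left(- \frac{263559}{15839632342}\right) = \left(- \frac{16100108691}{98999}\right) \left(- \frac{263559}{15839632342}\right) = \frac{4243328546491269}{1568107762225658}$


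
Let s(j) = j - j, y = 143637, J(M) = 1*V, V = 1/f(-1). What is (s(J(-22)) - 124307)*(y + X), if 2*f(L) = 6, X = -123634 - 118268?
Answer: 12215027355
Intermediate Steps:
X = -241902
f(L) = 3 (f(L) = (½)*6 = 3)
V = ⅓ (V = 1/3 = ⅓ ≈ 0.33333)
J(M) = ⅓ (J(M) = 1*(⅓) = ⅓)
s(j) = 0
(s(J(-22)) - 124307)*(y + X) = (0 - 124307)*(143637 - 241902) = -124307*(-98265) = 12215027355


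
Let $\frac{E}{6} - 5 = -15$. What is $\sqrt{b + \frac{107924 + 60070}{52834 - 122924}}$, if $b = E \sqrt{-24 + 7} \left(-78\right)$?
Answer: $\frac{3 \sqrt{-327074985 + 638639053000 i \sqrt{17}}}{35045} \approx 98.219 + 98.231 i$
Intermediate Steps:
$E = -60$ ($E = 30 + 6 \left(-15\right) = 30 - 90 = -60$)
$b = 4680 i \sqrt{17}$ ($b = - 60 \sqrt{-24 + 7} \left(-78\right) = - 60 \sqrt{-17} \left(-78\right) = - 60 i \sqrt{17} \left(-78\right) = 4680 i \sqrt{17} \approx 19296.0 i$)
$\sqrt{b + \frac{107924 + 60070}{52834 - 122924}} = \sqrt{4680 i \sqrt{17} + \frac{107924 + 60070}{52834 - 122924}} = \sqrt{4680 i \sqrt{17} + \frac{167994}{-70090}} = \sqrt{4680 i \sqrt{17} + 167994 \left(- \frac{1}{70090}\right)} = \sqrt{4680 i \sqrt{17} - \frac{83997}{35045}} = \sqrt{- \frac{83997}{35045} + 4680 i \sqrt{17}}$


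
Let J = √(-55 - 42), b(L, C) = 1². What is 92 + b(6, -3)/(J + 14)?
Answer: 26970/293 - I*√97/293 ≈ 92.048 - 0.033614*I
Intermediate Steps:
b(L, C) = 1
J = I*√97 (J = √(-97) = I*√97 ≈ 9.8489*I)
92 + b(6, -3)/(J + 14) = 92 + 1/(I*√97 + 14) = 92 + 1/(14 + I*√97)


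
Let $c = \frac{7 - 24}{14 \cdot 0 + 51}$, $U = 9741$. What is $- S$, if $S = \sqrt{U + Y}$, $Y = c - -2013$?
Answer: $- \frac{\sqrt{105783}}{3} \approx -108.41$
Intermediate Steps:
$c = - \frac{1}{3}$ ($c = - \frac{17}{0 + 51} = - \frac{17}{51} = \left(-17\right) \frac{1}{51} = - \frac{1}{3} \approx -0.33333$)
$Y = \frac{6038}{3}$ ($Y = - \frac{1}{3} - -2013 = - \frac{1}{3} + 2013 = \frac{6038}{3} \approx 2012.7$)
$S = \frac{\sqrt{105783}}{3}$ ($S = \sqrt{9741 + \frac{6038}{3}} = \sqrt{\frac{35261}{3}} = \frac{\sqrt{105783}}{3} \approx 108.41$)
$- S = - \frac{\sqrt{105783}}{3}$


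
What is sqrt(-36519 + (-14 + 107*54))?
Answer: I*sqrt(30755) ≈ 175.37*I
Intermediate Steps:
sqrt(-36519 + (-14 + 107*54)) = sqrt(-36519 + (-14 + 5778)) = sqrt(-36519 + 5764) = sqrt(-30755) = I*sqrt(30755)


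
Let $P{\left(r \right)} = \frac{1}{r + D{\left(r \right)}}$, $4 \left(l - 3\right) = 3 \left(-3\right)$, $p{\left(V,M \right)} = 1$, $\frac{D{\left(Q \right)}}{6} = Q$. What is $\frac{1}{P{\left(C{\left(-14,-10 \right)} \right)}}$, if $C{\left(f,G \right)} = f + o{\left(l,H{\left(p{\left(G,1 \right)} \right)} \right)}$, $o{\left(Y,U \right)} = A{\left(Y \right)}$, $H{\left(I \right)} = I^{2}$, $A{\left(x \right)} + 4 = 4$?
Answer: $-98$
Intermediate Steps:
$D{\left(Q \right)} = 6 Q$
$A{\left(x \right)} = 0$ ($A{\left(x \right)} = -4 + 4 = 0$)
$l = \frac{3}{4}$ ($l = 3 + \frac{3 \left(-3\right)}{4} = 3 + \frac{1}{4} \left(-9\right) = 3 - \frac{9}{4} = \frac{3}{4} \approx 0.75$)
$o{\left(Y,U \right)} = 0$
$C{\left(f,G \right)} = f$ ($C{\left(f,G \right)} = f + 0 = f$)
$P{\left(r \right)} = \frac{1}{7 r}$ ($P{\left(r \right)} = \frac{1}{r + 6 r} = \frac{1}{7 r}$)
$\frac{1}{P{\left(C{\left(-14,-10 \right)} \right)}} = \frac{1}{\frac{1}{7} \frac{1}{-14}} = \frac{1}{\frac{1}{7} \left(- \frac{1}{14}\right)} = \frac{1}{- \frac{1}{98}} = -98$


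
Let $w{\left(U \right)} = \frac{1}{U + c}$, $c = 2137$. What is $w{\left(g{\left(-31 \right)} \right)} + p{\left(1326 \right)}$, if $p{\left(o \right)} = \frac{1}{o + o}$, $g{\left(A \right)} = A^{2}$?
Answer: $\frac{2875}{4107948} \approx 0.00069986$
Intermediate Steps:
$p{\left(o \right)} = \frac{1}{2 o}$
$w{\left(U \right)} = \frac{1}{2137 + U}$ ($w{\left(U \right)} = \frac{1}{U + 2137} = \frac{1}{2137 + U}$)
$w{\left(g{\left(-31 \right)} \right)} + p{\left(1326 \right)} = \frac{1}{2137 + \left(-31\right)^{2}} + \frac{1}{2 \cdot 1326} = \frac{1}{2137 + 961} + \frac{1}{2} \cdot \frac{1}{1326} = \frac{1}{3098} + \frac{1}{2652} = \frac{2875}{4107948}$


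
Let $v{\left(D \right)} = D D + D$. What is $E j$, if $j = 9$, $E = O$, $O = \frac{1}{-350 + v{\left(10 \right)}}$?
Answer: $- \frac{3}{80} \approx -0.0375$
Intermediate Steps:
$v{\left(D \right)} = D + D^{2}$ ($v{\left(D \right)} = D^{2} + D = D + D^{2}$)
$O = - \frac{1}{240}$ ($O = \frac{1}{-350 + 10 \left(1 + 10\right)} = \frac{1}{-350 + 10 \cdot 11} = \frac{1}{-350 + 110} = \frac{1}{-240} = - \frac{1}{240} \approx -0.0041667$)
$E = - \frac{1}{240} \approx -0.0041667$
$E j = \left(- \frac{1}{240}\right) 9 = - \frac{3}{80}$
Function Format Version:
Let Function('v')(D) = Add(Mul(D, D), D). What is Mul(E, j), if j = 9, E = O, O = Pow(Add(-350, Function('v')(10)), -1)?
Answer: Rational(-3, 80) ≈ -0.037500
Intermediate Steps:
Function('v')(D) = Add(D, Pow(D, 2)) (Function('v')(D) = Add(Pow(D, 2), D) = Add(D, Pow(D, 2)))
O = Rational(-1, 240) (O = Pow(Add(-350, Mul(10, Add(1, 10))), -1) = Pow(Add(-350, Mul(10, 11)), -1) = Pow(Add(-350, 110), -1) = Pow(-240, -1) = Rational(-1, 240) ≈ -0.0041667)
E = Rational(-1, 240) ≈ -0.0041667
Mul(E, j) = Mul(Rational(-1, 240), 9) = Rational(-3, 80)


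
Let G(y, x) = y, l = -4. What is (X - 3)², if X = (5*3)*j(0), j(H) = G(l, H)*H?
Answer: 9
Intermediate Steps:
j(H) = -4*H
X = 0 (X = (5*3)*(-4*0) = 15*0 = 0)
(X - 3)² = (0 - 3)² = (-3)² = 9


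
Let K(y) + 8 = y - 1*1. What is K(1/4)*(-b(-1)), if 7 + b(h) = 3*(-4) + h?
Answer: -175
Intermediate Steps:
b(h) = -19 + h (b(h) = -7 + (3*(-4) + h) = -7 + (-12 + h) = -19 + h)
K(y) = -9 + y (K(y) = -8 + (y - 1*1) = -8 + (y - 1) = -8 + (-1 + y) = -9 + y)
K(1/4)*(-b(-1)) = (-9 + 1/4)*(-(-19 - 1)) = (-9 + ¼)*(-1*(-20)) = -35/4*20 = -175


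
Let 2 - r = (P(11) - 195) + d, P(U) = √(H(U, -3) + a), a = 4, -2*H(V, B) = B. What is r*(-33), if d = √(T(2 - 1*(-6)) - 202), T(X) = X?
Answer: -6501 + 33*√22/2 + 33*I*√194 ≈ -6423.6 + 459.64*I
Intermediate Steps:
H(V, B) = -B/2
P(U) = √22/2 (P(U) = √(-½*(-3) + 4) = √(3/2 + 4) = √(11/2) = √22/2)
d = I*√194 (d = √((2 - 1*(-6)) - 202) = √((2 + 6) - 202) = √(8 - 202) = √(-194) = I*√194 ≈ 13.928*I)
r = 197 - √22/2 - I*√194 (r = 2 - ((√22/2 - 195) + I*√194) = 2 - ((-195 + √22/2) + I*√194) = 2 - (-195 + √22/2 + I*√194) = 2 + (195 - √22/2 - I*√194) = 197 - √22/2 - I*√194 ≈ 194.65 - 13.928*I)
r*(-33) = (197 - √22/2 - I*√194)*(-33) = -6501 + 33*√22/2 + 33*I*√194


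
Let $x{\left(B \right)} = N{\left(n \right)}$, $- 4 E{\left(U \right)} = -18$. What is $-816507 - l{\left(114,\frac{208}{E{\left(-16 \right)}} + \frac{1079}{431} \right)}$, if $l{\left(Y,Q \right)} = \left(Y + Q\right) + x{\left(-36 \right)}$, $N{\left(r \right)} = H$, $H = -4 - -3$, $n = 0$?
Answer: $- \frac{3167857987}{3879} \approx -8.1667 \cdot 10^{5}$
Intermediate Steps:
$E{\left(U \right)} = \frac{9}{2}$ ($E{\left(U \right)} = \left(- \frac{1}{4}\right) \left(-18\right) = \frac{9}{2}$)
$H = -1$ ($H = -4 + 3 = -1$)
$N{\left(r \right)} = -1$
$x{\left(B \right)} = -1$
$l{\left(Y,Q \right)} = -1 + Q + Y$ ($l{\left(Y,Q \right)} = \left(Y + Q\right) - 1 = \left(Q + Y\right) - 1 = -1 + Q + Y$)
$-816507 - l{\left(114,\frac{208}{E{\left(-16 \right)}} + \frac{1079}{431} \right)} = -816507 - \left(-1 + \left(\frac{208}{\frac{9}{2}} + \frac{1079}{431}\right) + 114\right) = -816507 - \left(-1 + \left(208 \cdot \frac{2}{9} + 1079 \cdot \frac{1}{431}\right) + 114\right) = -816507 - \left(-1 + \left(\frac{416}{9} + \frac{1079}{431}\right) + 114\right) = -816507 - \left(-1 + \frac{189007}{3879} + 114\right) = -816507 - \frac{627334}{3879} = - \frac{3167857987}{3879}$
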